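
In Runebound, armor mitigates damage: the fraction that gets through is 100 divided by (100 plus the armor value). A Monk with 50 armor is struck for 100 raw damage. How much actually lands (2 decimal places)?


actual = 100 * 100 / (100 + 50)
= 100 * 100 / 150
= 10000 / 150
= 66.67

66.67 damage


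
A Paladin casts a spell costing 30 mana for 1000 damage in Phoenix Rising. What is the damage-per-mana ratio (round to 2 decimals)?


Efficiency = damage / mana
= 1000 / 30
= 33.33

33.33 dmg/mana


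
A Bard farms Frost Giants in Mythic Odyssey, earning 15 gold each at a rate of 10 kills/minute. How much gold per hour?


Gold per minute = 15 * 10 = 150
Gold per hour = 150 * 60 = 9000

9000 gold/hour


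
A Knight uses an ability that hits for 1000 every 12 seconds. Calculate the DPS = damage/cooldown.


DPS = damage / cooldown
= 1000 / 12
= 83.33

83.33 DPS


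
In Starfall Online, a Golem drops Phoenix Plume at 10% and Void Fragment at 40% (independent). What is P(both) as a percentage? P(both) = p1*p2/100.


For independent events, P(both) = P(A) * P(B)
= 10% * 40%
= 400 / 100 %
= 4.0%

4.0%


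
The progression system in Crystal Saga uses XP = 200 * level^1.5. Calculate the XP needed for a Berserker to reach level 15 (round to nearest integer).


XP = 200 * level^1.5
Substitute level = 15:
XP = 200 * 15^1.5
= 200 * 58.0948
= 11619

11619 XP


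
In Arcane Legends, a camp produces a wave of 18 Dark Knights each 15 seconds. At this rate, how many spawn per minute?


Spawns per minute = count * (60 / interval)
= 18 * (60 / 15)
= 18 * 4.0
= 72.0

72.0 per minute


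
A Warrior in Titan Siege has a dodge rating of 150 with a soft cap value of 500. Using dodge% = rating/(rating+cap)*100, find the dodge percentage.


dodge% = 150 / (150 + 500) * 100
= 150 / 650 * 100
= 0.230769 * 100
= 23.08%

23.08%


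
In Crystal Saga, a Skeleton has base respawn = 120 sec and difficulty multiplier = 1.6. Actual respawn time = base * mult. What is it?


Respawn time = base * multiplier
= 120 * 1.6
= 192.0 seconds

192.0 seconds


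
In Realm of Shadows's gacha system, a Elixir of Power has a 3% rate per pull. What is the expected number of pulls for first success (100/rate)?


Expected pulls for a geometric distribution = 1/p = 100 / rate%
= 100 / 3
= 33.33

33.33 pulls


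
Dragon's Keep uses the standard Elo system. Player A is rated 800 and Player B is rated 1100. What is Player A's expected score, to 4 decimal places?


Elo expected score: Ea = 1/(1 + 10^((Rb-Ra)/400))
Rb - Ra = 1100 - 800 = 300
(Rb-Ra)/400 = 300/400 = 0.75
10^0.75 = 5.623413
Ea = 1/(1 + 5.623413) = 1/6.623413 = 0.1510

0.1510


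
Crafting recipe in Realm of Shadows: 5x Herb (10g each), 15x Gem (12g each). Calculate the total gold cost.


Cost breakdown:
  Herb: 5 * 10 = 50
  Gem: 15 * 12 = 180
Total = 50 + 180 = 230

230 gold


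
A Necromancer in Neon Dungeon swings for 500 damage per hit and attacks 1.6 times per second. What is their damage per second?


DPS = damage * attack_speed
= 500 * 1.6
= 800.0

800.0 DPS


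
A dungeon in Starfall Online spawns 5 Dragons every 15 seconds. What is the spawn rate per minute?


Spawns per minute = count * (60 / interval)
= 5 * (60 / 15)
= 5 * 4.0
= 20.0

20.0 per minute


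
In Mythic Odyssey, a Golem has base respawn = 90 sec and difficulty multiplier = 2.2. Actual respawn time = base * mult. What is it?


Respawn time = base * multiplier
= 90 * 2.2
= 198.0 seconds

198.0 seconds


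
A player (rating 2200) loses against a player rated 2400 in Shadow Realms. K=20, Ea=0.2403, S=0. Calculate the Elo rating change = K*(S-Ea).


Elo update: delta = K * (S - Ea), where S = 0 (loses)
S - Ea = 0 - 0.2403 = -0.2403
Rating change = 20 * -0.2403
= -4.81

-4.81 rating points


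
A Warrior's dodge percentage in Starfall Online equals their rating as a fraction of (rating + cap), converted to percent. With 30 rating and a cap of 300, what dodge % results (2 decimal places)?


dodge% = 30 / (30 + 300) * 100
= 30 / 330 * 100
= 0.090909 * 100
= 9.09%

9.09%


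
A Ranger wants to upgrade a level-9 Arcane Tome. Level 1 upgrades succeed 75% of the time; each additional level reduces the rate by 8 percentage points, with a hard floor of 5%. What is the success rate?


raw_rate = 75 - 8 * (9 - 1)
= 75 - 8 * 8
= 75 - 64
= 11
Apply floor: max(11, 5) = 11%

11%


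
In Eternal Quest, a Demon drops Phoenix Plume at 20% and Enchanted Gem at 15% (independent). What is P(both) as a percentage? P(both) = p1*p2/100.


For independent events, P(both) = P(A) * P(B)
= 20% * 15%
= 300 / 100 %
= 3.0%

3.0%


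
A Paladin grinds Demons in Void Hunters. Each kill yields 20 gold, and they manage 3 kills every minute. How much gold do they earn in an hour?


Gold per minute = 20 * 3 = 60
Gold per hour = 60 * 60 = 3600

3600 gold/hour


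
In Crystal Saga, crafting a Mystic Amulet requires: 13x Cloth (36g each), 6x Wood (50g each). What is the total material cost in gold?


Cost breakdown:
  Cloth: 13 * 36 = 468
  Wood: 6 * 50 = 300
Total = 468 + 300 = 768

768 gold


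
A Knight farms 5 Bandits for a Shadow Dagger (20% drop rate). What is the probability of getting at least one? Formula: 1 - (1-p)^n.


P(at least one) = 1 - P(none) = 1 - (1-p)^n
p = 20/100 = 0.2
1 - p = 0.8
(1 - p)^5 = 0.8^5 = 0.327680
P(at least one) = 1 - 0.327680 = 0.6723

0.6723


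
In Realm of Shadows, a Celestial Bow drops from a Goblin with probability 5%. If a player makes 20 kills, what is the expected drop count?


Expected drops = kills * (drop_rate / 100)
= 20 * (5 / 100)
= 20 * 0.05
= 1.0

1.0 drops


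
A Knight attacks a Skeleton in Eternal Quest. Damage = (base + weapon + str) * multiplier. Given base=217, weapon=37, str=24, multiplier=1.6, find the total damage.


Sum base + weapon + str = 217 + 37 + 24 = 278
Multiply by 1.6:
278 * 1.6 = 444.8

444.8 damage


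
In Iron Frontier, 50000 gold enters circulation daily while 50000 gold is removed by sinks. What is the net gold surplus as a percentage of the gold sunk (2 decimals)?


Net gold = 50000 - 50000 = 0
Inflation rate = net / sunk * 100 = 0 / 50000 * 100
= 0.0 * 100
= 0.00%

0.00%


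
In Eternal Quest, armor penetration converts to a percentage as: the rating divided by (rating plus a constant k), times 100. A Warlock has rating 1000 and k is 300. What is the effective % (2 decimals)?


effective% = rating / (rating + k) * 100
= 1000 / (1000 + 300) * 100
= 1000 / 1300 * 100
= 0.769231 * 100
= 76.92%

76.92%


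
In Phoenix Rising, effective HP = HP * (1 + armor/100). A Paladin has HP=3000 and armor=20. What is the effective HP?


EHP = 3000 * (1 + 20/100)
= 3000 * (1 + 0.2)
= 3000 * 1.2
= 3600.0

3600.0 EHP


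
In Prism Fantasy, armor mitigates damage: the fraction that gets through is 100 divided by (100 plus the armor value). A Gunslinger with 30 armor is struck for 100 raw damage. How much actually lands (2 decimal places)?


actual = 100 * 100 / (100 + 30)
= 100 * 100 / 130
= 10000 / 130
= 76.92

76.92 damage


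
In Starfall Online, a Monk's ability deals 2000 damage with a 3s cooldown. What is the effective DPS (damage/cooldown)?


DPS = damage / cooldown
= 2000 / 3
= 666.67

666.67 DPS


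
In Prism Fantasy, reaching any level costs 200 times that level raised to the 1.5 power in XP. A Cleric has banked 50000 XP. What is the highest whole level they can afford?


XP = 200 * level^1.5, so level = (XP / 200)^(1/1.5)
= (50000 / 200)^(1/1.5)
= 250.0^0.6667
= 39.685
Floor: level = 39

level 39


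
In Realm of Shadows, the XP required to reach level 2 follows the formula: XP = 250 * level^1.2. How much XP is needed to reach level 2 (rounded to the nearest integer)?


XP = 250 * level^1.2
Substitute level = 2:
XP = 250 * 2^1.2
= 250 * 2.2974
= 574

574 XP


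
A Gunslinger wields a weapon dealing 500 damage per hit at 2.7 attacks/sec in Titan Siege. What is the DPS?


DPS = damage * attack_speed
= 500 * 2.7
= 1350.0

1350.0 DPS


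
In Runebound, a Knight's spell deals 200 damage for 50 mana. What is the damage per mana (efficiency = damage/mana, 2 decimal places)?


Efficiency = damage / mana
= 200 / 50
= 4.00

4.00 dmg/mana


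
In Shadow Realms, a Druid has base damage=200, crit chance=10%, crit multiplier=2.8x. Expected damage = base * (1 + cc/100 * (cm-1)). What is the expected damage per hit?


E[dmg] = base * (1 + crit_chance * (crit_mult - 1))
cc as decimal = 10/100 = 0.1
cm - 1 = 2.8 - 1 = 1.8
Bonus factor = 0.1 * 1.8 = 0.18
Total multiplier = 1 + 0.18 = 1.18
Expected damage = 200 * 1.18 = 236.00

236.00 damage


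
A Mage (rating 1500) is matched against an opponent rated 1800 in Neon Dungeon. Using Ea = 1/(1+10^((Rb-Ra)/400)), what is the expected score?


Elo expected score: Ea = 1/(1 + 10^((Rb-Ra)/400))
Rb - Ra = 1800 - 1500 = 300
(Rb-Ra)/400 = 300/400 = 0.75
10^0.75 = 5.623413
Ea = 1/(1 + 5.623413) = 1/6.623413 = 0.1510

0.1510


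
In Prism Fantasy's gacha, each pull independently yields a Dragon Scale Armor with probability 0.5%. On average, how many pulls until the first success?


Expected pulls for a geometric distribution = 1/p = 100 / rate%
= 100 / 0.5
= 200.0

200.0 pulls


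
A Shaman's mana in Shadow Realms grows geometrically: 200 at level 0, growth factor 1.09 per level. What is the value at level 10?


value = base * growth^level
= 200 * 1.09^10
= 200 * 2.367364
= 473.47

473.47 mana


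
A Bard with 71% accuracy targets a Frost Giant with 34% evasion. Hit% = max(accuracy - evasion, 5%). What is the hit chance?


accuracy - evasion = 71 - 34 = 37
Apply floor: max(37, 5) = 37
Hit chance = 37%

37%


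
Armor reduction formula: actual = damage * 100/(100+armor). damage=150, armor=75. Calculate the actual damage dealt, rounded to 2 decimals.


actual = 150 * 100 / (100 + 75)
= 150 * 100 / 175
= 15000 / 175
= 85.71

85.71 damage


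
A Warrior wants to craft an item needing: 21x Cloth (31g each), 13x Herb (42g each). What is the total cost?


Cost breakdown:
  Cloth: 21 * 31 = 651
  Herb: 13 * 42 = 546
Total = 651 + 546 = 1197

1197 gold


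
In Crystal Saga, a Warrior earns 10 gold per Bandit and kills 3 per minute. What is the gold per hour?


Gold per minute = 10 * 3 = 30
Gold per hour = 30 * 60 = 1800

1800 gold/hour


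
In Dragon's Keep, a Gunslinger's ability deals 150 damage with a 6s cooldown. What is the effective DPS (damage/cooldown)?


DPS = damage / cooldown
= 150 / 6
= 25.00

25.00 DPS


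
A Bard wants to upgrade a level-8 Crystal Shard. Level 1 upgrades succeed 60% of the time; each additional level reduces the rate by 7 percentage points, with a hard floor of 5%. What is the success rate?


raw_rate = 60 - 7 * (8 - 1)
= 60 - 7 * 7
= 60 - 49
= 11
Apply floor: max(11, 5) = 11%

11%


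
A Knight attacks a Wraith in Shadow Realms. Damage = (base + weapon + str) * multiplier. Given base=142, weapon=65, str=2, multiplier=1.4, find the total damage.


Sum base + weapon + str = 142 + 65 + 2 = 209
Multiply by 1.4:
209 * 1.4 = 292.6

292.6 damage


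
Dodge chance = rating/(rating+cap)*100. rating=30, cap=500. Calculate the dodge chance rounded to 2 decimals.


dodge% = 30 / (30 + 500) * 100
= 30 / 530 * 100
= 0.056604 * 100
= 5.66%

5.66%


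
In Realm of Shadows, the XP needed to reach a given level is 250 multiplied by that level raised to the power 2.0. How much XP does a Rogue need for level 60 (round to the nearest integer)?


XP = 250 * level^2.0
Substitute level = 60:
XP = 250 * 60^2.0
= 250 * 3600.0
= 900000

900000 XP


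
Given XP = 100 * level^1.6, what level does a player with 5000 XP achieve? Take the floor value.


XP = 100 * level^1.6, so level = (XP / 100)^(1/1.6)
= (5000 / 100)^(1/1.6)
= 50.0^0.625
= 11.5307
Floor: level = 11

level 11


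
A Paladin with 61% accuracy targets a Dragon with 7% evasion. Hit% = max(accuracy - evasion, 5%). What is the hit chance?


accuracy - evasion = 61 - 7 = 54
Apply floor: max(54, 5) = 54
Hit chance = 54%

54%


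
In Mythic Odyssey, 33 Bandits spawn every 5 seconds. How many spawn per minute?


Spawns per minute = count * (60 / interval)
= 33 * (60 / 5)
= 33 * 12.0
= 396.0

396.0 per minute


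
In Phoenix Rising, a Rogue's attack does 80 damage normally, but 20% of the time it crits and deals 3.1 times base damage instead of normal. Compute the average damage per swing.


E[dmg] = base * (1 + crit_chance * (crit_mult - 1))
cc as decimal = 20/100 = 0.2
cm - 1 = 3.1 - 1 = 2.1
Bonus factor = 0.2 * 2.1 = 0.42
Total multiplier = 1 + 0.42 = 1.42
Expected damage = 80 * 1.42 = 113.60

113.60 damage


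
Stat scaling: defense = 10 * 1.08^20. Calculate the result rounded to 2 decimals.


value = base * growth^level
= 10 * 1.08^20
= 10 * 4.660957
= 46.61

46.61 defense


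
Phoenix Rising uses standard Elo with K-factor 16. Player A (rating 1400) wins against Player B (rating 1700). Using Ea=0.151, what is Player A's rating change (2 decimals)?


Elo update: delta = K * (S - Ea), where S = 1 (wins)
S - Ea = 1 - 0.151 = 0.849
Rating change = 16 * 0.849
= 13.58

13.58 rating points


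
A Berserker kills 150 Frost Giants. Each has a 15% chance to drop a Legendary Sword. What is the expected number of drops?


Expected drops = kills * (drop_rate / 100)
= 150 * (15 / 100)
= 150 * 0.15
= 22.5

22.5 drops


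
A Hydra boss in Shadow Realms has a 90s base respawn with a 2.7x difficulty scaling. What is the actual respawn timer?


Respawn time = base * multiplier
= 90 * 2.7
= 243.0 seconds

243.0 seconds


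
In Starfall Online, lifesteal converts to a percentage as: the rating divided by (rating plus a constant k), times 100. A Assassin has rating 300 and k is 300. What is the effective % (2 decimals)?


effective% = rating / (rating + k) * 100
= 300 / (300 + 300) * 100
= 300 / 600 * 100
= 0.5 * 100
= 50.00%

50.00%


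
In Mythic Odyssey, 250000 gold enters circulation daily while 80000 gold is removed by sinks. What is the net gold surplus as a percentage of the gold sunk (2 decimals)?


Net gold = 250000 - 80000 = 170000
Inflation rate = net / sunk * 100 = 170000 / 80000 * 100
= 2.125 * 100
= 212.50%

212.50%


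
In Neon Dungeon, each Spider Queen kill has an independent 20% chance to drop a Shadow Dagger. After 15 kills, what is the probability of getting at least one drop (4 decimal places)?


P(at least one) = 1 - P(none) = 1 - (1-p)^n
p = 20/100 = 0.2
1 - p = 0.8
(1 - p)^15 = 0.8^15 = 0.035184
P(at least one) = 1 - 0.035184 = 0.9648

0.9648


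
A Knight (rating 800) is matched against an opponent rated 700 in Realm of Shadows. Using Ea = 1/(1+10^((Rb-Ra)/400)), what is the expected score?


Elo expected score: Ea = 1/(1 + 10^((Rb-Ra)/400))
Rb - Ra = 700 - 800 = -100
(Rb-Ra)/400 = -100/400 = -0.25
10^-0.25 = 0.562341
Ea = 1/(1 + 0.562341) = 1/1.562341 = 0.6401

0.6401


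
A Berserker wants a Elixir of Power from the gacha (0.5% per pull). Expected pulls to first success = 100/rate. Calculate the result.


Expected pulls for a geometric distribution = 1/p = 100 / rate%
= 100 / 0.5
= 200.0

200.0 pulls


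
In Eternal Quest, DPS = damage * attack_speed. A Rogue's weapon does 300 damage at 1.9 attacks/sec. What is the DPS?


DPS = damage * attack_speed
= 300 * 1.9
= 570.0

570.0 DPS


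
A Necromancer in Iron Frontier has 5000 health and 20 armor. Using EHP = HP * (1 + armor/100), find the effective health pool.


EHP = 5000 * (1 + 20/100)
= 5000 * (1 + 0.2)
= 5000 * 1.2
= 6000.0

6000.0 EHP


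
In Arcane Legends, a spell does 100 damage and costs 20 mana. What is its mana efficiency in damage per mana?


Efficiency = damage / mana
= 100 / 20
= 5.00

5.00 dmg/mana


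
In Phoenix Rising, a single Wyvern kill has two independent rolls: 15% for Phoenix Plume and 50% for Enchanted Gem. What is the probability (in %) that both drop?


For independent events, P(both) = P(A) * P(B)
= 15% * 50%
= 750 / 100 %
= 7.5%

7.5%


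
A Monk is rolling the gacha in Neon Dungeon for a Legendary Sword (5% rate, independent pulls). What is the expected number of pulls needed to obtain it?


Expected pulls for a geometric distribution = 1/p = 100 / rate%
= 100 / 5
= 20.0

20.0 pulls


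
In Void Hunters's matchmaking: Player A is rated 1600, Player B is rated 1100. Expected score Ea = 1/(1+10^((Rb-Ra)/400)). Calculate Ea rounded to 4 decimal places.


Elo expected score: Ea = 1/(1 + 10^((Rb-Ra)/400))
Rb - Ra = 1100 - 1600 = -500
(Rb-Ra)/400 = -500/400 = -1.25
10^-1.25 = 0.056234
Ea = 1/(1 + 0.056234) = 1/1.056234 = 0.9468

0.9468


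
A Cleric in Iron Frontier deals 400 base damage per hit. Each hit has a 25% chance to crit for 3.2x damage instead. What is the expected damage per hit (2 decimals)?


E[dmg] = base * (1 + crit_chance * (crit_mult - 1))
cc as decimal = 25/100 = 0.25
cm - 1 = 3.2 - 1 = 2.2
Bonus factor = 0.25 * 2.2 = 0.55
Total multiplier = 1 + 0.55 = 1.55
Expected damage = 400 * 1.55 = 620.00

620.00 damage


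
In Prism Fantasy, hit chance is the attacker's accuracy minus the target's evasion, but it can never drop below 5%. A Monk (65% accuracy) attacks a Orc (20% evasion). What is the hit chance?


accuracy - evasion = 65 - 20 = 45
Apply floor: max(45, 5) = 45
Hit chance = 45%

45%


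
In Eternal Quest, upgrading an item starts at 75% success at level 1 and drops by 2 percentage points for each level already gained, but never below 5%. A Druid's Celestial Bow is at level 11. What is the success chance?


raw_rate = 75 - 2 * (11 - 1)
= 75 - 2 * 10
= 75 - 20
= 55
Apply floor: max(55, 5) = 55%

55%


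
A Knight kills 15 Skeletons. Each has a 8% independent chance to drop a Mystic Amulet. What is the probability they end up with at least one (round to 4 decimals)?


P(at least one) = 1 - P(none) = 1 - (1-p)^n
p = 8/100 = 0.08
1 - p = 0.92
(1 - p)^15 = 0.92^15 = 0.286297
P(at least one) = 1 - 0.286297 = 0.7137

0.7137


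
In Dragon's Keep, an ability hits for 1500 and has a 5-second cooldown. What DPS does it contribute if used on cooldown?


DPS = damage / cooldown
= 1500 / 5
= 300.00

300.00 DPS


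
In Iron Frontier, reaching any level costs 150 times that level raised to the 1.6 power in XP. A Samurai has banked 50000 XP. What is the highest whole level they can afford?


XP = 150 * level^1.6, so level = (XP / 150)^(1/1.6)
= (50000 / 150)^(1/1.6)
= 333.3333^0.625
= 37.7398
Floor: level = 37

level 37


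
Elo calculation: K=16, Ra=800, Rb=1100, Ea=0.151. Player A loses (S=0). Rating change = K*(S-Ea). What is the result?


Elo update: delta = K * (S - Ea), where S = 0 (loses)
S - Ea = 0 - 0.151 = -0.151
Rating change = 16 * -0.151
= -2.42

-2.42 rating points


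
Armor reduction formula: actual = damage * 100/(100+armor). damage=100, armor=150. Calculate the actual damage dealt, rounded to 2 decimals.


actual = 100 * 100 / (100 + 150)
= 100 * 100 / 250
= 10000 / 250
= 40.00

40.00 damage


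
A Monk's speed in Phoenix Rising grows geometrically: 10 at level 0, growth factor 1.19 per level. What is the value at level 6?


value = base * growth^level
= 10 * 1.19^6
= 10 * 2.839761
= 28.40

28.40 speed


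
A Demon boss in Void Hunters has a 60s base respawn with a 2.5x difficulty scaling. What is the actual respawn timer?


Respawn time = base * multiplier
= 60 * 2.5
= 150.0 seconds

150.0 seconds


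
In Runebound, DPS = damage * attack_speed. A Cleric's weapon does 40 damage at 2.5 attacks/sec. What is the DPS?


DPS = damage * attack_speed
= 40 * 2.5
= 100.0

100.0 DPS


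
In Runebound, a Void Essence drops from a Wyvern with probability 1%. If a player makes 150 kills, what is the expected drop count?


Expected drops = kills * (drop_rate / 100)
= 150 * (1 / 100)
= 150 * 0.01
= 1.5

1.5 drops


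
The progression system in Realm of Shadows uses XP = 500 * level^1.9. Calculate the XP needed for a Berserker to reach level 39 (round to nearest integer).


XP = 500 * level^1.9
Substitute level = 39:
XP = 500 * 39^1.9
= 500 * 1054.4421
= 527221

527221 XP


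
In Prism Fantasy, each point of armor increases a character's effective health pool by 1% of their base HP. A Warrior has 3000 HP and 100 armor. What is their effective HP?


EHP = 3000 * (1 + 100/100)
= 3000 * (1 + 1.0)
= 3000 * 2.0
= 6000.0

6000.0 EHP


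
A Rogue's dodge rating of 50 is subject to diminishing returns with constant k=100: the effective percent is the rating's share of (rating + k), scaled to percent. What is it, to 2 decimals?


effective% = rating / (rating + k) * 100
= 50 / (50 + 100) * 100
= 50 / 150 * 100
= 0.333333 * 100
= 33.33%

33.33%


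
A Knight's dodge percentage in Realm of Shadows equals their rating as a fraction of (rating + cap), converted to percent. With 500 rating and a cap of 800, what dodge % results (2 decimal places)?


dodge% = 500 / (500 + 800) * 100
= 500 / 1300 * 100
= 0.384615 * 100
= 38.46%

38.46%


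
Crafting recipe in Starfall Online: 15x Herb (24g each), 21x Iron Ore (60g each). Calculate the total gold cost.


Cost breakdown:
  Herb: 15 * 24 = 360
  Iron Ore: 21 * 60 = 1260
Total = 360 + 1260 = 1620

1620 gold


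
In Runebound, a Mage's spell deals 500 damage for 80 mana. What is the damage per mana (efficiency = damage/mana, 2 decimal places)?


Efficiency = damage / mana
= 500 / 80
= 6.25

6.25 dmg/mana


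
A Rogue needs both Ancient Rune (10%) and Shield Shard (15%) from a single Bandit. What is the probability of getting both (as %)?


For independent events, P(both) = P(A) * P(B)
= 10% * 15%
= 150 / 100 %
= 1.5%

1.5%


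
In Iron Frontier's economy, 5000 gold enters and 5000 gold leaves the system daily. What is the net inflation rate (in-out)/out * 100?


Net gold = 5000 - 5000 = 0
Inflation rate = net / sunk * 100 = 0 / 5000 * 100
= 0.0 * 100
= 0.00%

0.00%


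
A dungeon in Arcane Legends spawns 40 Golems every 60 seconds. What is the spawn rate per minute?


Spawns per minute = count * (60 / interval)
= 40 * (60 / 60)
= 40 * 1.0
= 40.0

40.0 per minute


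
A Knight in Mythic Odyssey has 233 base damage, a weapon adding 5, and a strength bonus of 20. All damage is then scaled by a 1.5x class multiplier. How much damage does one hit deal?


Sum base + weapon + str = 233 + 5 + 20 = 258
Multiply by 1.5:
258 * 1.5 = 387.0

387.0 damage


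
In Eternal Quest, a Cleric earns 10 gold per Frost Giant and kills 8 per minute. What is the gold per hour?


Gold per minute = 10 * 8 = 80
Gold per hour = 80 * 60 = 4800

4800 gold/hour


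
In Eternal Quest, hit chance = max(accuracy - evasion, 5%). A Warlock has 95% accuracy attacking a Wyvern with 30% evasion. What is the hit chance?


accuracy - evasion = 95 - 30 = 65
Apply floor: max(65, 5) = 65
Hit chance = 65%

65%


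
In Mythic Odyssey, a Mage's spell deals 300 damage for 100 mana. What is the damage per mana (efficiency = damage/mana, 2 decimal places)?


Efficiency = damage / mana
= 300 / 100
= 3.00

3.00 dmg/mana


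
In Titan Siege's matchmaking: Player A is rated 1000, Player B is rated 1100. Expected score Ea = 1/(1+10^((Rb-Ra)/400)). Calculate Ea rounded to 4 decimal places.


Elo expected score: Ea = 1/(1 + 10^((Rb-Ra)/400))
Rb - Ra = 1100 - 1000 = 100
(Rb-Ra)/400 = 100/400 = 0.25
10^0.25 = 1.778279
Ea = 1/(1 + 1.778279) = 1/2.778279 = 0.3599

0.3599


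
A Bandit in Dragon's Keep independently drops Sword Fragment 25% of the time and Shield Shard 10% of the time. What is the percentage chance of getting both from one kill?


For independent events, P(both) = P(A) * P(B)
= 25% * 10%
= 250 / 100 %
= 2.5%

2.5%


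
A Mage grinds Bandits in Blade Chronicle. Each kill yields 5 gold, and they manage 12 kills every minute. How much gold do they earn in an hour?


Gold per minute = 5 * 12 = 60
Gold per hour = 60 * 60 = 3600

3600 gold/hour


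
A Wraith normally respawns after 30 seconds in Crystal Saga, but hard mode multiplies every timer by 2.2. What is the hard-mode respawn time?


Respawn time = base * multiplier
= 30 * 2.2
= 66.0 seconds

66.0 seconds


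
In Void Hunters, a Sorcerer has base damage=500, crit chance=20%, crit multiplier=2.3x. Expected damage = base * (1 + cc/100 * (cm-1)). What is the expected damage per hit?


E[dmg] = base * (1 + crit_chance * (crit_mult - 1))
cc as decimal = 20/100 = 0.2
cm - 1 = 2.3 - 1 = 1.3
Bonus factor = 0.2 * 1.3 = 0.26
Total multiplier = 1 + 0.26 = 1.26
Expected damage = 500 * 1.26 = 630.00

630.00 damage


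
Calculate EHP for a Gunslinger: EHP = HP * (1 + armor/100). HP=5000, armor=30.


EHP = 5000 * (1 + 30/100)
= 5000 * (1 + 0.3)
= 5000 * 1.3
= 6500.0

6500.0 EHP


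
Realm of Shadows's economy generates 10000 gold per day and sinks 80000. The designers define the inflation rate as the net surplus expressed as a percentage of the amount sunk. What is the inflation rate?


Net gold = 10000 - 80000 = -70000
Inflation rate = net / sunk * 100 = -70000 / 80000 * 100
= -0.875 * 100
= -87.50%

-87.50%


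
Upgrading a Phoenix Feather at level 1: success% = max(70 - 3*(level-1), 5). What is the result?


raw_rate = 70 - 3 * (1 - 1)
= 70 - 3 * 0
= 70 - 0
= 70
Apply floor: max(70, 5) = 70%

70%


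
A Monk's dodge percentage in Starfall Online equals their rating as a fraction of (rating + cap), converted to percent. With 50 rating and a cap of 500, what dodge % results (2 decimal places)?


dodge% = 50 / (50 + 500) * 100
= 50 / 550 * 100
= 0.090909 * 100
= 9.09%

9.09%


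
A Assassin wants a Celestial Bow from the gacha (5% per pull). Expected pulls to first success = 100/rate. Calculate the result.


Expected pulls for a geometric distribution = 1/p = 100 / rate%
= 100 / 5
= 20.0

20.0 pulls


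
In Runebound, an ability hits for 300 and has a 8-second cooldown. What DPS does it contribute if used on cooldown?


DPS = damage / cooldown
= 300 / 8
= 37.50

37.50 DPS


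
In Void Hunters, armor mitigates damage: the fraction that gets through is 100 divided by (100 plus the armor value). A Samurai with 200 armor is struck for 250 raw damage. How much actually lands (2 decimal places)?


actual = 250 * 100 / (100 + 200)
= 250 * 100 / 300
= 25000 / 300
= 83.33

83.33 damage


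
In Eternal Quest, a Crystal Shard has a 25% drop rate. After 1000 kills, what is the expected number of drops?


Expected drops = kills * (drop_rate / 100)
= 1000 * (25 / 100)
= 1000 * 0.25
= 250.0

250.0 drops


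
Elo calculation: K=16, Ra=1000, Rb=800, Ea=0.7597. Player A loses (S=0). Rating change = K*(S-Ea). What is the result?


Elo update: delta = K * (S - Ea), where S = 0 (loses)
S - Ea = 0 - 0.7597 = -0.7597
Rating change = 16 * -0.7597
= -12.16

-12.16 rating points


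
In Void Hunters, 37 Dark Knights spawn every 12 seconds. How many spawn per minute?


Spawns per minute = count * (60 / interval)
= 37 * (60 / 12)
= 37 * 5.0
= 185.0

185.0 per minute


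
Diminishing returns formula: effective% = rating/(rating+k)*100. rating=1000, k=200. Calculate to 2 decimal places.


effective% = rating / (rating + k) * 100
= 1000 / (1000 + 200) * 100
= 1000 / 1200 * 100
= 0.833333 * 100
= 83.33%

83.33%


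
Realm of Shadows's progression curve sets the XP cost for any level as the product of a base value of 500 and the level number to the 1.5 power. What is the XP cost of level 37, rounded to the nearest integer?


XP = 500 * level^1.5
Substitute level = 37:
XP = 500 * 37^1.5
= 500 * 225.0622
= 112531

112531 XP


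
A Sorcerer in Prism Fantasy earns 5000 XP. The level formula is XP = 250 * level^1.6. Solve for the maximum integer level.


XP = 250 * level^1.6, so level = (XP / 250)^(1/1.6)
= (5000 / 250)^(1/1.6)
= 20.0^0.625
= 6.5034
Floor: level = 6

level 6


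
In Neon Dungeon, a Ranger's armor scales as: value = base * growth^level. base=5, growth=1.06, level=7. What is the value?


value = base * growth^level
= 5 * 1.06^7
= 5 * 1.50363
= 7.52

7.52 armor


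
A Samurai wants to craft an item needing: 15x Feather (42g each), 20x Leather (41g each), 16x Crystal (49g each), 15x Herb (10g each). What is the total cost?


Cost breakdown:
  Feather: 15 * 42 = 630
  Leather: 20 * 41 = 820
  Crystal: 16 * 49 = 784
  Herb: 15 * 10 = 150
Total = 630 + 820 + 784 + 150 = 2384

2384 gold


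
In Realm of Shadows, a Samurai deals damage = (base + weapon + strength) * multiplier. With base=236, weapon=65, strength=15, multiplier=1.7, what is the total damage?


Sum base + weapon + str = 236 + 65 + 15 = 316
Multiply by 1.7:
316 * 1.7 = 537.2

537.2 damage


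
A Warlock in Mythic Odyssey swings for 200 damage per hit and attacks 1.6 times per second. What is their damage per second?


DPS = damage * attack_speed
= 200 * 1.6
= 320.0

320.0 DPS


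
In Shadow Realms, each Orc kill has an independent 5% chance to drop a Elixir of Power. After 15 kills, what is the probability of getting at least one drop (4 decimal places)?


P(at least one) = 1 - P(none) = 1 - (1-p)^n
p = 5/100 = 0.05
1 - p = 0.95
(1 - p)^15 = 0.95^15 = 0.463291
P(at least one) = 1 - 0.463291 = 0.5367

0.5367


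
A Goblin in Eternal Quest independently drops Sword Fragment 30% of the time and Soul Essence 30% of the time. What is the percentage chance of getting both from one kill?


For independent events, P(both) = P(A) * P(B)
= 30% * 30%
= 900 / 100 %
= 9.0%

9.0%


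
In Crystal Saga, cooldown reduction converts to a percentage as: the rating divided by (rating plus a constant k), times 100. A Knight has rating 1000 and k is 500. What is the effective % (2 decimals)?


effective% = rating / (rating + k) * 100
= 1000 / (1000 + 500) * 100
= 1000 / 1500 * 100
= 0.666667 * 100
= 66.67%

66.67%


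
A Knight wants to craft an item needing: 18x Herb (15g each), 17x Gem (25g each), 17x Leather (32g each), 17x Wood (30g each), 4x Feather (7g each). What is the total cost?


Cost breakdown:
  Herb: 18 * 15 = 270
  Gem: 17 * 25 = 425
  Leather: 17 * 32 = 544
  Wood: 17 * 30 = 510
  Feather: 4 * 7 = 28
Total = 270 + 425 + 544 + 510 + 28 = 1777

1777 gold


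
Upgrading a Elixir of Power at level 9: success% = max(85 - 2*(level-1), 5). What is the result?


raw_rate = 85 - 2 * (9 - 1)
= 85 - 2 * 8
= 85 - 16
= 69
Apply floor: max(69, 5) = 69%

69%


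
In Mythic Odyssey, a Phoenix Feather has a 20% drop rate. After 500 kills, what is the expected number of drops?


Expected drops = kills * (drop_rate / 100)
= 500 * (20 / 100)
= 500 * 0.2
= 100.0

100.0 drops


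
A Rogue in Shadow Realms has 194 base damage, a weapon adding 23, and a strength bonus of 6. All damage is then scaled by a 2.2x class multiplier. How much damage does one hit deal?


Sum base + weapon + str = 194 + 23 + 6 = 223
Multiply by 2.2:
223 * 2.2 = 490.6

490.6 damage


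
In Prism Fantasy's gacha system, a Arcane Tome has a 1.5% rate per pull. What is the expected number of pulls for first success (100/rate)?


Expected pulls for a geometric distribution = 1/p = 100 / rate%
= 100 / 1.5
= 66.67

66.67 pulls


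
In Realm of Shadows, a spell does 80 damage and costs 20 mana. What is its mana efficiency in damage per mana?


Efficiency = damage / mana
= 80 / 20
= 4.00

4.00 dmg/mana


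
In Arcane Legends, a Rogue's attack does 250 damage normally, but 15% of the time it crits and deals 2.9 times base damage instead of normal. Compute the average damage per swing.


E[dmg] = base * (1 + crit_chance * (crit_mult - 1))
cc as decimal = 15/100 = 0.15
cm - 1 = 2.9 - 1 = 1.9
Bonus factor = 0.15 * 1.9 = 0.285
Total multiplier = 1 + 0.285 = 1.285
Expected damage = 250 * 1.285 = 321.25

321.25 damage


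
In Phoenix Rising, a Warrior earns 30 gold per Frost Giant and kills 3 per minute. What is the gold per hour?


Gold per minute = 30 * 3 = 90
Gold per hour = 90 * 60 = 5400

5400 gold/hour


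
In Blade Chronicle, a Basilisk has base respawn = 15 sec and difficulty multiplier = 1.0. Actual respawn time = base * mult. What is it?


Respawn time = base * multiplier
= 15 * 1.0
= 15.0 seconds

15.0 seconds


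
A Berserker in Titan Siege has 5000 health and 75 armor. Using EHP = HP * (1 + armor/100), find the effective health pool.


EHP = 5000 * (1 + 75/100)
= 5000 * (1 + 0.75)
= 5000 * 1.75
= 8750.0

8750.0 EHP


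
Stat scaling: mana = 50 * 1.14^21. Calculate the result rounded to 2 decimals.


value = base * growth^level
= 50 * 1.14^21
= 50 * 15.667578
= 783.38

783.38 mana


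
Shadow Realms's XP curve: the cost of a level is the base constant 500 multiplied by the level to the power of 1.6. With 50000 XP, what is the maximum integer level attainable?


XP = 500 * level^1.6, so level = (XP / 500)^(1/1.6)
= (50000 / 500)^(1/1.6)
= 100.0^0.625
= 17.7828
Floor: level = 17

level 17


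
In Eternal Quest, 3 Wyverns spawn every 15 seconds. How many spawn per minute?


Spawns per minute = count * (60 / interval)
= 3 * (60 / 15)
= 3 * 4.0
= 12.0

12.0 per minute


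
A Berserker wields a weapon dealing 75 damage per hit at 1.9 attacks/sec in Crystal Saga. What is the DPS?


DPS = damage * attack_speed
= 75 * 1.9
= 142.5

142.5 DPS


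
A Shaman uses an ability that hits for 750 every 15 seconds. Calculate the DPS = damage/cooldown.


DPS = damage / cooldown
= 750 / 15
= 50.00

50.00 DPS


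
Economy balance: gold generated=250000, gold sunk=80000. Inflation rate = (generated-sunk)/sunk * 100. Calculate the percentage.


Net gold = 250000 - 80000 = 170000
Inflation rate = net / sunk * 100 = 170000 / 80000 * 100
= 2.125 * 100
= 212.50%

212.50%


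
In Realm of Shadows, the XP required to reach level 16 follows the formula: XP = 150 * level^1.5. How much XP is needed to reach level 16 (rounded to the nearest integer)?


XP = 150 * level^1.5
Substitute level = 16:
XP = 150 * 16^1.5
= 150 * 64.0
= 9600

9600 XP


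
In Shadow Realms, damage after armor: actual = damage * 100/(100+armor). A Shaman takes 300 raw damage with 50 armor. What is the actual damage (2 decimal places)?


actual = 300 * 100 / (100 + 50)
= 300 * 100 / 150
= 30000 / 150
= 200.00

200.00 damage


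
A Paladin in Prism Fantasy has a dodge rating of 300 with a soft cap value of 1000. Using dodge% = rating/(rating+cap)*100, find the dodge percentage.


dodge% = 300 / (300 + 1000) * 100
= 300 / 1300 * 100
= 0.230769 * 100
= 23.08%

23.08%


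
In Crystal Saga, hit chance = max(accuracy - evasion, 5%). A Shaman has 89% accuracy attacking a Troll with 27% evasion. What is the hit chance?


accuracy - evasion = 89 - 27 = 62
Apply floor: max(62, 5) = 62
Hit chance = 62%

62%


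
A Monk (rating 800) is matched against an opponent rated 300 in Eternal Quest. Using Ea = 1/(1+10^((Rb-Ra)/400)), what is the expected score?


Elo expected score: Ea = 1/(1 + 10^((Rb-Ra)/400))
Rb - Ra = 300 - 800 = -500
(Rb-Ra)/400 = -500/400 = -1.25
10^-1.25 = 0.056234
Ea = 1/(1 + 0.056234) = 1/1.056234 = 0.9468

0.9468


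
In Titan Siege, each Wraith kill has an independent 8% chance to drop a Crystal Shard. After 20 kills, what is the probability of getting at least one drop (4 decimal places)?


P(at least one) = 1 - P(none) = 1 - (1-p)^n
p = 8/100 = 0.08
1 - p = 0.92
(1 - p)^20 = 0.92^20 = 0.188693
P(at least one) = 1 - 0.188693 = 0.8113

0.8113


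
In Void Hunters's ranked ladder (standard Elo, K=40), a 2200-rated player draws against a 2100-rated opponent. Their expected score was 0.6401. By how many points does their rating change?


Elo update: delta = K * (S - Ea), where S = 0.5 (draws)
S - Ea = 0.5 - 0.6401 = -0.1401
Rating change = 40 * -0.1401
= -5.60

-5.60 rating points


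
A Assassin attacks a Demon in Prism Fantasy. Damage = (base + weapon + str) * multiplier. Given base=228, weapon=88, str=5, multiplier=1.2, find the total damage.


Sum base + weapon + str = 228 + 88 + 5 = 321
Multiply by 1.2:
321 * 1.2 = 385.2

385.2 damage


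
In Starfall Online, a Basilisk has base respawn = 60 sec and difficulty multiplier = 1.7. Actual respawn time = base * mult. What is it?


Respawn time = base * multiplier
= 60 * 1.7
= 102.0 seconds

102.0 seconds


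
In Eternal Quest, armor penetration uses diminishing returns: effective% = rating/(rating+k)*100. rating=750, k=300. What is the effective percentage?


effective% = rating / (rating + k) * 100
= 750 / (750 + 300) * 100
= 750 / 1050 * 100
= 0.714286 * 100
= 71.43%

71.43%


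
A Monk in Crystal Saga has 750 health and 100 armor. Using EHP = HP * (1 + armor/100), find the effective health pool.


EHP = 750 * (1 + 100/100)
= 750 * (1 + 1.0)
= 750 * 2.0
= 1500.0

1500.0 EHP


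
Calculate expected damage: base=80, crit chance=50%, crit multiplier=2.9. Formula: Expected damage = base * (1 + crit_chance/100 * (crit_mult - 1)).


E[dmg] = base * (1 + crit_chance * (crit_mult - 1))
cc as decimal = 50/100 = 0.5
cm - 1 = 2.9 - 1 = 1.9
Bonus factor = 0.5 * 1.9 = 0.95
Total multiplier = 1 + 0.95 = 1.95
Expected damage = 80 * 1.95 = 156.00

156.00 damage


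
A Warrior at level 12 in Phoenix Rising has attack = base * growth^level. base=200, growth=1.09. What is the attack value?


value = base * growth^level
= 200 * 1.09^12
= 200 * 2.812665
= 562.53

562.53 attack


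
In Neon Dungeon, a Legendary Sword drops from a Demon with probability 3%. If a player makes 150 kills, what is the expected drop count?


Expected drops = kills * (drop_rate / 100)
= 150 * (3 / 100)
= 150 * 0.03
= 4.5

4.5 drops


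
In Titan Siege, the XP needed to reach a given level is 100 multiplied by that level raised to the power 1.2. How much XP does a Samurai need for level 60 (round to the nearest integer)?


XP = 100 * level^1.2
Substitute level = 60:
XP = 100 * 60^1.2
= 100 * 136.076
= 13608

13608 XP


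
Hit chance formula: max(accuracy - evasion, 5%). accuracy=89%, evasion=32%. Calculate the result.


accuracy - evasion = 89 - 32 = 57
Apply floor: max(57, 5) = 57
Hit chance = 57%

57%


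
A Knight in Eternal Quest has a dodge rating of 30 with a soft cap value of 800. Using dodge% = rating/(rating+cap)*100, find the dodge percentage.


dodge% = 30 / (30 + 800) * 100
= 30 / 830 * 100
= 0.036145 * 100
= 3.61%

3.61%


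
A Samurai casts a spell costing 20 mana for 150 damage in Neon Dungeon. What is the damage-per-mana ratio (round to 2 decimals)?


Efficiency = damage / mana
= 150 / 20
= 7.50

7.50 dmg/mana


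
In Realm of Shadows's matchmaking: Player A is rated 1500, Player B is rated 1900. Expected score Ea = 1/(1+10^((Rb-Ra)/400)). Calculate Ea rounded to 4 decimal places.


Elo expected score: Ea = 1/(1 + 10^((Rb-Ra)/400))
Rb - Ra = 1900 - 1500 = 400
(Rb-Ra)/400 = 400/400 = 1.0
10^1.0 = 10.0
Ea = 1/(1 + 10.0) = 1/11.0 = 0.0909

0.0909


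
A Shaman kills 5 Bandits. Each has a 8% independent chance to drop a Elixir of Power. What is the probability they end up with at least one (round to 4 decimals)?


P(at least one) = 1 - P(none) = 1 - (1-p)^n
p = 8/100 = 0.08
1 - p = 0.92
(1 - p)^5 = 0.92^5 = 0.659082
P(at least one) = 1 - 0.659082 = 0.3409

0.3409


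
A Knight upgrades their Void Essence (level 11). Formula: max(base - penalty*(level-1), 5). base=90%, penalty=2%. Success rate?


raw_rate = 90 - 2 * (11 - 1)
= 90 - 2 * 10
= 90 - 20
= 70
Apply floor: max(70, 5) = 70%

70%


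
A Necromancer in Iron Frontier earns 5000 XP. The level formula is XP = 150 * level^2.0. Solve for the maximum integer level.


XP = 150 * level^2.0, so level = (XP / 150)^(1/2.0)
= (5000 / 150)^(1/2.0)
= 33.3333^0.5
= 5.7735
Floor: level = 5

level 5


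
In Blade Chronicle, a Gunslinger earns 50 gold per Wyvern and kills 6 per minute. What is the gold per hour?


Gold per minute = 50 * 6 = 300
Gold per hour = 300 * 60 = 18000

18000 gold/hour
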